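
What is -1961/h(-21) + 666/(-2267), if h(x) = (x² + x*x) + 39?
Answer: -5058973/2087907 ≈ -2.4230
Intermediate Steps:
h(x) = 39 + 2*x² (h(x) = (x² + x²) + 39 = 2*x² + 39 = 39 + 2*x²)
-1961/h(-21) + 666/(-2267) = -1961/(39 + 2*(-21)²) + 666/(-2267) = -1961/(39 + 2*441) + 666*(-1/2267) = -1961/(39 + 882) - 666/2267 = -1961/921 - 666/2267 = -5058973/2087907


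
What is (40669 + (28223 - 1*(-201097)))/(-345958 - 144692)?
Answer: -269989/490650 ≈ -0.55027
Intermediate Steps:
(40669 + (28223 - 1*(-201097)))/(-345958 - 144692) = (40669 + (28223 + 201097))/(-490650) = (40669 + 229320)*(-1/490650) = 269989*(-1/490650) = -269989/490650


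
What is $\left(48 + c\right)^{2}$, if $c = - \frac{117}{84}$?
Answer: $\frac{1703025}{784} \approx 2172.2$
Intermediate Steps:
$c = - \frac{39}{28}$ ($c = \left(-117\right) \frac{1}{84} = - \frac{39}{28} \approx -1.3929$)
$\left(48 + c\right)^{2} = \left(48 - \frac{39}{28}\right)^{2} = \left(\frac{1305}{28}\right)^{2} = \frac{1703025}{784}$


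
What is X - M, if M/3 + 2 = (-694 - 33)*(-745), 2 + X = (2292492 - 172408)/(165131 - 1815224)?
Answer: -2681140880297/1650093 ≈ -1.6248e+6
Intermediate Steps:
X = -5420270/1650093 (X = -2 + (2292492 - 172408)/(165131 - 1815224) = -2 + 2120084/(-1650093) = -2 + 2120084*(-1/1650093) = -2 - 2120084/1650093 = -5420270/1650093 ≈ -3.2848)
M = 1624839 (M = -6 + 3*((-694 - 33)*(-745)) = -6 + 3*(-727*(-745)) = -6 + 3*541615 = -6 + 1624845 = 1624839)
X - M = -5420270/1650093 - 1*1624839 = -5420270/1650093 - 1624839 = -2681140880297/1650093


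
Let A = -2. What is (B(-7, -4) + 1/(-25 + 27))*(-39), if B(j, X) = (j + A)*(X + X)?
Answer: -5655/2 ≈ -2827.5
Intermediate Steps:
B(j, X) = 2*X*(-2 + j) (B(j, X) = (j - 2)*(X + X) = (-2 + j)*(2*X) = 2*X*(-2 + j))
(B(-7, -4) + 1/(-25 + 27))*(-39) = (2*(-4)*(-2 - 7) + 1/(-25 + 27))*(-39) = (2*(-4)*(-9) + 1/2)*(-39) = (72 + ½)*(-39) = (145/2)*(-39) = -5655/2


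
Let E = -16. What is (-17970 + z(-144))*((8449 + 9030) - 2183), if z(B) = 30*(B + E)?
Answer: -348289920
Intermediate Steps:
z(B) = -480 + 30*B (z(B) = 30*(B - 16) = 30*(-16 + B) = -480 + 30*B)
(-17970 + z(-144))*((8449 + 9030) - 2183) = (-17970 + (-480 + 30*(-144)))*((8449 + 9030) - 2183) = (-17970 + (-480 - 4320))*(17479 - 2183) = (-17970 - 4800)*15296 = -22770*15296 = -348289920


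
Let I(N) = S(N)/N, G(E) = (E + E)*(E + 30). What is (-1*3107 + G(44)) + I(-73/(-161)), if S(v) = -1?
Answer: 248404/73 ≈ 3402.8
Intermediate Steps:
G(E) = 2*E*(30 + E) (G(E) = (2*E)*(30 + E) = 2*E*(30 + E))
I(N) = -1/N
(-1*3107 + G(44)) + I(-73/(-161)) = (-1*3107 + 2*44*(30 + 44)) - 1/((-73/(-161))) = (-3107 + 2*44*74) - 1/((-73*(-1/161))) = (-3107 + 6512) - 1/73/161 = 3405 - 1*161/73 = 3405 - 161/73 = 248404/73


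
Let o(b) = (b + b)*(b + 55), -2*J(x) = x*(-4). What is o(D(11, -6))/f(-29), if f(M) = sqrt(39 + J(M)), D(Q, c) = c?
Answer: 588*I*sqrt(19)/19 ≈ 134.9*I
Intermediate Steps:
J(x) = 2*x (J(x) = -x*(-4)/2 = -(-2)*x = 2*x)
o(b) = 2*b*(55 + b) (o(b) = (2*b)*(55 + b) = 2*b*(55 + b))
f(M) = sqrt(39 + 2*M)
o(D(11, -6))/f(-29) = (2*(-6)*(55 - 6))/(sqrt(39 + 2*(-29))) = (2*(-6)*49)/(sqrt(39 - 58)) = -588*(-I*sqrt(19)/19) = -(-588)*I*sqrt(19)/19 = 588*I*sqrt(19)/19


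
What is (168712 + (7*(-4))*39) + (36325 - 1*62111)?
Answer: 141834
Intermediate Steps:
(168712 + (7*(-4))*39) + (36325 - 1*62111) = (168712 - 28*39) + (36325 - 62111) = (168712 - 1092) - 25786 = 167620 - 25786 = 141834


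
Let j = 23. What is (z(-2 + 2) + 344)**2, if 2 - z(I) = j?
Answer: 104329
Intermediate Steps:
z(I) = -21 (z(I) = 2 - 1*23 = 2 - 23 = -21)
(z(-2 + 2) + 344)**2 = (-21 + 344)**2 = 323**2 = 104329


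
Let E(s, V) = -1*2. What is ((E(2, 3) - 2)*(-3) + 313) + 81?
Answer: 406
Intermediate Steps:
E(s, V) = -2
((E(2, 3) - 2)*(-3) + 313) + 81 = ((-2 - 2)*(-3) + 313) + 81 = (-4*(-3) + 313) + 81 = (12 + 313) + 81 = 325 + 81 = 406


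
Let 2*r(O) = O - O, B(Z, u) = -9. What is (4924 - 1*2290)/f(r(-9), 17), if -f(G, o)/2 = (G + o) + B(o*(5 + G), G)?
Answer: -1317/8 ≈ -164.63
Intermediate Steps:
r(O) = 0 (r(O) = (O - O)/2 = (½)*0 = 0)
f(G, o) = 18 - 2*G - 2*o (f(G, o) = -2*((G + o) - 9) = -2*(-9 + G + o) = 18 - 2*G - 2*o)
(4924 - 1*2290)/f(r(-9), 17) = (4924 - 1*2290)/(18 - 2*0 - 2*17) = (4924 - 2290)/(18 + 0 - 34) = 2634/(-16) = 2634*(-1/16) = -1317/8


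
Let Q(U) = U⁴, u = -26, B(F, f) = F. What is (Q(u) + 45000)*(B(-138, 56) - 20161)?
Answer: -10189610824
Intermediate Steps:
(Q(u) + 45000)*(B(-138, 56) - 20161) = ((-26)⁴ + 45000)*(-138 - 20161) = (456976 + 45000)*(-20299) = 501976*(-20299) = -10189610824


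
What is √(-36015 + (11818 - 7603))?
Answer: 10*I*√318 ≈ 178.33*I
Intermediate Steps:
√(-36015 + (11818 - 7603)) = √(-36015 + 4215) = √(-31800) = 10*I*√318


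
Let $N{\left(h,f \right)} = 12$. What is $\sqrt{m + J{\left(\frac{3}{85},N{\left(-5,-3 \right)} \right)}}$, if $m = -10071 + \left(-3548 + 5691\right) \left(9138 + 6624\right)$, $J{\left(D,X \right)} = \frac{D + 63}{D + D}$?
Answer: $2 \sqrt{8442197} \approx 5811.1$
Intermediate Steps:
$J{\left(D,X \right)} = \frac{63 + D}{2 D}$
$m = 33767895$ ($m = -10071 + 2143 \cdot 15762 = -10071 + 33777966 = 33767895$)
$\sqrt{m + J{\left(\frac{3}{85},N{\left(-5,-3 \right)} \right)}} = \sqrt{33767895 + \frac{63 + \frac{3}{85}}{2 \cdot \frac{3}{85}}} = \sqrt{33767895 + \frac{1}{2} \cdot \frac{85}{3} \cdot \frac{5358}{85}} = \sqrt{33767895 + 893} = \sqrt{33768788} = 2 \sqrt{8442197}$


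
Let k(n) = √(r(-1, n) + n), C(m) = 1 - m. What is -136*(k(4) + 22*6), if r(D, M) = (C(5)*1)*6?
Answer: -17952 - 272*I*√5 ≈ -17952.0 - 608.21*I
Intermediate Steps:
r(D, M) = -24 (r(D, M) = ((1 - 1*5)*1)*6 = ((1 - 5)*1)*6 = -4*1*6 = -4*6 = -24)
k(n) = √(-24 + n)
-136*(k(4) + 22*6) = -136*(√(-24 + 4) + 22*6) = -136*(√(-20) + 132) = -136*(2*I*√5 + 132) = -136*(132 + 2*I*√5) = -17952 - 272*I*√5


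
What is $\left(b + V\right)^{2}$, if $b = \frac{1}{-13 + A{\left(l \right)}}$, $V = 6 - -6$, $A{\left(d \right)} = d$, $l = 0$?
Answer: $\frac{24025}{169} \approx 142.16$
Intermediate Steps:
$V = 12$ ($V = 6 + 6 = 12$)
$b = - \frac{1}{13}$ ($b = \frac{1}{-13 + 0} = \frac{1}{-13} = - \frac{1}{13} \approx -0.076923$)
$\left(b + V\right)^{2} = \left(- \frac{1}{13} + 12\right)^{2} = \left(\frac{155}{13}\right)^{2} = \frac{24025}{169}$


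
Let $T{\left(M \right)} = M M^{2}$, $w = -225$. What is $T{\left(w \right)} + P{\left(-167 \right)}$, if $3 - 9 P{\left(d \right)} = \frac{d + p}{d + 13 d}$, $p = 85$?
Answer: $- \frac{119840762159}{10521} \approx -1.1391 \cdot 10^{7}$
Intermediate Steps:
$P{\left(d \right)} = \frac{1}{3} - \frac{85 + d}{126 d}$ ($P{\left(d \right)} = \frac{1}{3} - \frac{\left(d + 85\right) \frac{1}{d + 13 d}}{9} = \frac{1}{3} - \frac{\left(85 + d\right) \frac{1}{14 d}}{9} = \frac{1}{3} - \frac{\frac{1}{14} \frac{1}{d} \left(85 + d\right)}{9} = \frac{1}{3} - \frac{85 + d}{126 d}$)
$T{\left(M \right)} = M^{3}$
$T{\left(w \right)} + P{\left(-167 \right)} = \left(-225\right)^{3} + \frac{-85 + 41 \left(-167\right)}{126 \left(-167\right)} = -11390625 + \frac{1}{126} \left(- \frac{1}{167}\right) \left(-85 - 6847\right) = -11390625 + \frac{1}{126} \left(- \frac{1}{167}\right) \left(-6932\right) = -11390625 + \frac{3466}{10521} = - \frac{119840762159}{10521}$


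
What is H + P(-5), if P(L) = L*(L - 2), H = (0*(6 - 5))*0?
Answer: 35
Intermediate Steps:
H = 0 (H = (0*1)*0 = 0*0 = 0)
P(L) = L*(-2 + L)
H + P(-5) = 0 - 5*(-2 - 5) = 0 - 5*(-7) = 0 + 35 = 35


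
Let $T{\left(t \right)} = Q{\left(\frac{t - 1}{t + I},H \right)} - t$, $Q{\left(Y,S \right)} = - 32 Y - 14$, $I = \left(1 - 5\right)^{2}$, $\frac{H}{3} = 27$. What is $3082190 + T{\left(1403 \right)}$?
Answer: $\frac{4371572023}{1419} \approx 3.0807 \cdot 10^{6}$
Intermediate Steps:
$H = 81$ ($H = 3 \cdot 27 = 81$)
$I = 16$ ($I = \left(-4\right)^{2} = 16$)
$Q{\left(Y,S \right)} = -14 - 32 Y$
$T{\left(t \right)} = -14 - t - \frac{32 \left(-1 + t\right)}{16 + t}$ ($T{\left(t \right)} = \left(-14 - 32 \frac{t - 1}{t + 16}\right) - t = \left(-14 - 32 \frac{-1 + t}{16 + t}\right) - t = \left(-14 - \frac{32 \left(-1 + t\right)}{16 + t}\right) - t = -14 - t - \frac{32 \left(-1 + t\right)}{16 + t}$)
$3082190 + T{\left(1403 \right)} = 3082190 + \frac{-192 - 1403^{2} - 86986}{16 + 1403} = 3082190 + \frac{-192 - 1968409 - 86986}{1419} = 3082190 + \frac{1}{1419} \left(-2055587\right) = 3082190 - \frac{2055587}{1419} = \frac{4371572023}{1419}$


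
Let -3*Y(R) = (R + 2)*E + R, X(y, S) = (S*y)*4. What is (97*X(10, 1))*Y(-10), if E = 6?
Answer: 225040/3 ≈ 75013.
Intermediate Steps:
X(y, S) = 4*S*y
Y(R) = -4 - 7*R/3 (Y(R) = -((R + 2)*6 + R)/3 = -((2 + R)*6 + R)/3 = -((12 + 6*R) + R)/3 = -(12 + 7*R)/3 = -4 - 7*R/3)
(97*X(10, 1))*Y(-10) = (97*(4*1*10))*(-4 - 7/3*(-10)) = (97*40)*(-4 + 70/3) = 3880*(58/3) = 225040/3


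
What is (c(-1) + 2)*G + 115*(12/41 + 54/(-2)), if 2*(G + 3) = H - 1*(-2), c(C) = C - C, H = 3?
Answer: -125966/41 ≈ -3072.3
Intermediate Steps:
c(C) = 0
G = -½ (G = -3 + (3 - 1*(-2))/2 = -3 + (3 + 2)/2 = -3 + (½)*5 = -3 + 5/2 = -½ ≈ -0.50000)
(c(-1) + 2)*G + 115*(12/41 + 54/(-2)) = (0 + 2)*(-½) + 115*(12/41 + 54/(-2)) = 2*(-½) + 115*(12*(1/41) + 54*(-½)) = -1 + 115*(12/41 - 27) = -1 + 115*(-1095/41) = -1 - 125925/41 = -125966/41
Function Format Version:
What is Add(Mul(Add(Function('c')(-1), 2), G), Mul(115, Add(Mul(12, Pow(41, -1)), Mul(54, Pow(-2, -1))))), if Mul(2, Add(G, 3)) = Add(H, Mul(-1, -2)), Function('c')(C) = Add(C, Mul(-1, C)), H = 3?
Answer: Rational(-125966, 41) ≈ -3072.3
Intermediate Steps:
Function('c')(C) = 0
G = Rational(-1, 2) (G = Add(-3, Mul(Rational(1, 2), Add(3, Mul(-1, -2)))) = Add(-3, Mul(Rational(1, 2), Add(3, 2))) = Add(-3, Mul(Rational(1, 2), 5)) = Add(-3, Rational(5, 2)) = Rational(-1, 2) ≈ -0.50000)
Add(Mul(Add(Function('c')(-1), 2), G), Mul(115, Add(Mul(12, Pow(41, -1)), Mul(54, Pow(-2, -1))))) = Add(Mul(Add(0, 2), Rational(-1, 2)), Mul(115, Add(Mul(12, Pow(41, -1)), Mul(54, Pow(-2, -1))))) = Add(Mul(2, Rational(-1, 2)), Mul(115, Add(Mul(12, Rational(1, 41)), Mul(54, Rational(-1, 2))))) = Add(-1, Mul(115, Add(Rational(12, 41), -27))) = Add(-1, Mul(115, Rational(-1095, 41))) = Add(-1, Rational(-125925, 41)) = Rational(-125966, 41)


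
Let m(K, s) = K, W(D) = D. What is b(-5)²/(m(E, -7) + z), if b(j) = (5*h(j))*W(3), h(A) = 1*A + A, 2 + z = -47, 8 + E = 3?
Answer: -1250/3 ≈ -416.67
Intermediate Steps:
E = -5 (E = -8 + 3 = -5)
z = -49 (z = -2 - 47 = -49)
h(A) = 2*A (h(A) = A + A = 2*A)
b(j) = 30*j (b(j) = (5*(2*j))*3 = (10*j)*3 = 30*j)
b(-5)²/(m(E, -7) + z) = (30*(-5))²/(-5 - 49) = (-150)²/(-54) = 22500*(-1/54) = -1250/3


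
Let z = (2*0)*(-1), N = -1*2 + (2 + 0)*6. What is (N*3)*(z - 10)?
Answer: -300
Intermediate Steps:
N = 10 (N = -2 + 2*6 = -2 + 12 = 10)
z = 0 (z = 0*(-1) = 0)
(N*3)*(z - 10) = (10*3)*(0 - 10) = 30*(-10) = -300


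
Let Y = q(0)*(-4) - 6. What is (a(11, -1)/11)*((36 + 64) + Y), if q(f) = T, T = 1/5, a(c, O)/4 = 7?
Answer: 13048/55 ≈ 237.24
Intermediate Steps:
a(c, O) = 28 (a(c, O) = 4*7 = 28)
T = ⅕ ≈ 0.20000
q(f) = ⅕
Y = -34/5 (Y = (⅕)*(-4) - 6 = -⅘ - 6 = -34/5 ≈ -6.8000)
(a(11, -1)/11)*((36 + 64) + Y) = (28/11)*((36 + 64) - 34/5) = (28*(1/11))*(100 - 34/5) = (28/11)*(466/5) = 13048/55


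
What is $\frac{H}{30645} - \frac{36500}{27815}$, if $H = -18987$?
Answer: $- \frac{109777727}{56826045} \approx -1.9318$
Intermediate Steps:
$\frac{H}{30645} - \frac{36500}{27815} = - \frac{18987}{30645} - \frac{36500}{27815} = \left(-18987\right) \frac{1}{30645} - \frac{7300}{5563} = - \frac{6329}{10215} - \frac{7300}{5563} = - \frac{109777727}{56826045}$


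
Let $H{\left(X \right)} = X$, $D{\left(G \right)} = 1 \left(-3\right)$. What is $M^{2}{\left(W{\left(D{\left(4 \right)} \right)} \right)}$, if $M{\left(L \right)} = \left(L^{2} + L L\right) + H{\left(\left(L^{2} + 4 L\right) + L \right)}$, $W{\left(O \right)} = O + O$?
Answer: $6084$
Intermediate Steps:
$D{\left(G \right)} = -3$
$W{\left(O \right)} = 2 O$
$M{\left(L \right)} = 3 L^{2} + 5 L$ ($M{\left(L \right)} = \left(L^{2} + L L\right) + \left(\left(L^{2} + 4 L\right) + L\right) = \left(L^{2} + L^{2}\right) + \left(L^{2} + 5 L\right) = 2 L^{2} + \left(L^{2} + 5 L\right) = 3 L^{2} + 5 L$)
$M^{2}{\left(W{\left(D{\left(4 \right)} \right)} \right)} = \left(2 \left(-3\right) \left(5 + 3 \cdot 2 \left(-3\right)\right)\right)^{2} = \left(- 6 \left(5 + 3 \left(-6\right)\right)\right)^{2} = \left(- 6 \left(5 - 18\right)\right)^{2} = \left(\left(-6\right) \left(-13\right)\right)^{2} = 78^{2} = 6084$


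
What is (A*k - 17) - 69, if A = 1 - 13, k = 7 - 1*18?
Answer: 46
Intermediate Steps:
k = -11 (k = 7 - 18 = -11)
A = -12
(A*k - 17) - 69 = (-12*(-11) - 17) - 69 = (132 - 17) - 69 = 115 - 69 = 46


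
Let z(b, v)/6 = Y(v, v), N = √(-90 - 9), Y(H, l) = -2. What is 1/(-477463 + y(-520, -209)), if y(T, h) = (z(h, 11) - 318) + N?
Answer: -477793/228286150948 - 3*I*√11/228286150948 ≈ -2.093e-6 - 4.3585e-11*I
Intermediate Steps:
N = 3*I*√11 (N = √(-99) = 3*I*√11 ≈ 9.9499*I)
z(b, v) = -12 (z(b, v) = 6*(-2) = -12)
y(T, h) = -330 + 3*I*√11 (y(T, h) = (-12 - 318) + 3*I*√11 = -330 + 3*I*√11)
1/(-477463 + y(-520, -209)) = 1/(-477463 + (-330 + 3*I*√11)) = 1/(-477793 + 3*I*√11)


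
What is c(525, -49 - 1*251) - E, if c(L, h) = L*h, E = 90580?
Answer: -248080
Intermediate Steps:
c(525, -49 - 1*251) - E = 525*(-49 - 1*251) - 1*90580 = 525*(-49 - 251) - 90580 = 525*(-300) - 90580 = -157500 - 90580 = -248080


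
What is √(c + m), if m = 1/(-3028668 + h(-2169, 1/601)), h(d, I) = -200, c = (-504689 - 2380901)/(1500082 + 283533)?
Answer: I*√472167969843168846532977/540233439782 ≈ 1.2719*I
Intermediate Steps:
c = -577118/356723 (c = -2885590/1783615 = -2885590*1/1783615 = -577118/356723 ≈ -1.6178)
m = -1/3028868 (m = 1/(-3028668 - 200) = 1/(-3028868) = -1/3028868 ≈ -3.3016e-7)
√(c + m) = √(-577118/356723 - 1/3028868) = √(-1748014599147/1080466879564) = I*√472167969843168846532977/540233439782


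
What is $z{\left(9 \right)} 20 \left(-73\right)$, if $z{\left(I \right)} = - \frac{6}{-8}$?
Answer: $-1095$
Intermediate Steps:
$z{\left(I \right)} = \frac{3}{4}$ ($z{\left(I \right)} = \left(-6\right) \left(- \frac{1}{8}\right) = \frac{3}{4}$)
$z{\left(9 \right)} 20 \left(-73\right) = \frac{3}{4} \cdot 20 \left(-73\right) = 15 \left(-73\right) = -1095$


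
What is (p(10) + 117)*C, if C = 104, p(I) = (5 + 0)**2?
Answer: 14768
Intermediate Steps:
p(I) = 25 (p(I) = 5**2 = 25)
(p(10) + 117)*C = (25 + 117)*104 = 142*104 = 14768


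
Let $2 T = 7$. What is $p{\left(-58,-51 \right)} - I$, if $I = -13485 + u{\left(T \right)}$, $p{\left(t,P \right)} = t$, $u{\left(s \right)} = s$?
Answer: $\frac{26847}{2} \approx 13424.0$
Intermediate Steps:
$T = \frac{7}{2}$ ($T = \frac{1}{2} \cdot 7 = \frac{7}{2} \approx 3.5$)
$I = - \frac{26963}{2}$ ($I = -13485 + \frac{7}{2} = - \frac{26963}{2} \approx -13482.0$)
$p{\left(-58,-51 \right)} - I = -58 - - \frac{26963}{2} = -58 + \frac{26963}{2} = \frac{26847}{2}$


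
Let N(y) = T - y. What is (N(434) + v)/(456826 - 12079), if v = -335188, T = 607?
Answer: -335015/444747 ≈ -0.75327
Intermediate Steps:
N(y) = 607 - y
(N(434) + v)/(456826 - 12079) = ((607 - 1*434) - 335188)/(456826 - 12079) = ((607 - 434) - 335188)/444747 = (173 - 335188)*(1/444747) = -335015*1/444747 = -335015/444747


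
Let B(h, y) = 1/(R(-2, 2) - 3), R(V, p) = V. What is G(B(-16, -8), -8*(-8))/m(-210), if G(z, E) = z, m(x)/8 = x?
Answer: 1/8400 ≈ 0.00011905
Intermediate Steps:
m(x) = 8*x
B(h, y) = -⅕ (B(h, y) = 1/(-2 - 3) = 1/(-5) = -⅕)
G(B(-16, -8), -8*(-8))/m(-210) = -1/(5*(8*(-210))) = -⅕/(-1680) = -⅕*(-1/1680) = 1/8400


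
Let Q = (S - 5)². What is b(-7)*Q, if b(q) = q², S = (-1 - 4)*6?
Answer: 60025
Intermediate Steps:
S = -30 (S = -5*6 = -30)
Q = 1225 (Q = (-30 - 5)² = (-35)² = 1225)
b(-7)*Q = (-7)²*1225 = 49*1225 = 60025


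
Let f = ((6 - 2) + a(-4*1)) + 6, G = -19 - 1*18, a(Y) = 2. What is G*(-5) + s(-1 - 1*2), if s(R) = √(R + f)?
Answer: 188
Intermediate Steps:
G = -37 (G = -19 - 18 = -37)
f = 12 (f = ((6 - 2) + 2) + 6 = (4 + 2) + 6 = 6 + 6 = 12)
s(R) = √(12 + R) (s(R) = √(R + 12) = √(12 + R))
G*(-5) + s(-1 - 1*2) = -37*(-5) + √(12 + (-1 - 1*2)) = 185 + √(12 + (-1 - 2)) = 185 + √(12 - 3) = 185 + √9 = 185 + 3 = 188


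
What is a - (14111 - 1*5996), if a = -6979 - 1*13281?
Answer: -28375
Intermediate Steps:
a = -20260 (a = -6979 - 13281 = -20260)
a - (14111 - 1*5996) = -20260 - (14111 - 1*5996) = -20260 - (14111 - 5996) = -20260 - 1*8115 = -20260 - 8115 = -28375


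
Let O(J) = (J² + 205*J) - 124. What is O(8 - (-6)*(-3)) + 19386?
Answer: 17312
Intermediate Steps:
O(J) = -124 + J² + 205*J
O(8 - (-6)*(-3)) + 19386 = (-124 + (8 - (-6)*(-3))² + 205*(8 - (-6)*(-3))) + 19386 = (-124 + (8 - 3*6)² + 205*(8 - 3*6)) + 19386 = (-124 + (8 - 18)² + 205*(8 - 18)) + 19386 = (-124 + (-10)² + 205*(-10)) + 19386 = (-124 + 100 - 2050) + 19386 = -2074 + 19386 = 17312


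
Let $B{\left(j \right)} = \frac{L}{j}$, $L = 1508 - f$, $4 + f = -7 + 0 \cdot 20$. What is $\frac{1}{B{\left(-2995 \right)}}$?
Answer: $- \frac{2995}{1519} \approx -1.9717$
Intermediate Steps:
$f = -11$ ($f = -4 + \left(-7 + 0 \cdot 20\right) = -4 + \left(-7 + 0\right) = -4 - 7 = -11$)
$L = 1519$ ($L = 1508 - -11 = 1508 + 11 = 1519$)
$B{\left(j \right)} = \frac{1519}{j}$
$\frac{1}{B{\left(-2995 \right)}} = \frac{1}{1519 \frac{1}{-2995}} = \frac{1}{1519 \left(- \frac{1}{2995}\right)} = \frac{1}{- \frac{1519}{2995}} = - \frac{2995}{1519}$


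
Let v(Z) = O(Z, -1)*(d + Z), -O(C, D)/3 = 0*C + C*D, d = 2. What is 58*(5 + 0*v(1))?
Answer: 290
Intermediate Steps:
O(C, D) = -3*C*D (O(C, D) = -3*(0*C + C*D) = -3*(0 + C*D) = -3*C*D)
v(Z) = 3*Z*(2 + Z) (v(Z) = (-3*Z*(-1))*(2 + Z) = (3*Z)*(2 + Z) = 3*Z*(2 + Z))
58*(5 + 0*v(1)) = 58*(5 + 0*(3*1*(2 + 1))) = 58*(5 + 0*(3*1*3)) = 58*(5 + 0*9) = 58*(5 + 0) = 58*5 = 290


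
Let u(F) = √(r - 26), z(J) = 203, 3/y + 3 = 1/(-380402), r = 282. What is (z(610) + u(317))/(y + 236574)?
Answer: 83308111/89992921204 ≈ 0.00092572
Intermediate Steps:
y = -1141206/1141207 (y = 3/(-3 + 1/(-380402)) = 3/(-3 - 1/380402) = 3/(-1141207/380402) = 3*(-380402/1141207) = -1141206/1141207 ≈ -1.0000)
u(F) = 16 (u(F) = √(282 - 26) = √256 = 16)
(z(610) + u(317))/(y + 236574) = (203 + 16)/(-1141206/1141207 + 236574) = 219/(269978763612/1141207) = 219*(1141207/269978763612) = 83308111/89992921204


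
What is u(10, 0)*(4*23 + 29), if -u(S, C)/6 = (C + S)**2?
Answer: -72600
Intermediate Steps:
u(S, C) = -6*(C + S)**2
u(10, 0)*(4*23 + 29) = (-6*(0 + 10)**2)*(4*23 + 29) = (-6*10**2)*(92 + 29) = -6*100*121 = -600*121 = -72600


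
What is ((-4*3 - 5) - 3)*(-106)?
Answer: 2120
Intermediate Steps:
((-4*3 - 5) - 3)*(-106) = ((-12 - 5) - 3)*(-106) = (-17 - 3)*(-106) = -20*(-106) = 2120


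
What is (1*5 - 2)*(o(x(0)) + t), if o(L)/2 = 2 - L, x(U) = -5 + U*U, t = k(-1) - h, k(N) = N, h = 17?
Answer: -12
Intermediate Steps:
t = -18 (t = -1 - 1*17 = -1 - 17 = -18)
x(U) = -5 + U²
o(L) = 4 - 2*L (o(L) = 2*(2 - L) = 4 - 2*L)
(1*5 - 2)*(o(x(0)) + t) = (1*5 - 2)*((4 - 2*(-5 + 0²)) - 18) = (5 - 2)*((4 - 2*(-5 + 0)) - 18) = 3*((4 - 2*(-5)) - 18) = 3*((4 + 10) - 18) = 3*(14 - 18) = 3*(-4) = -12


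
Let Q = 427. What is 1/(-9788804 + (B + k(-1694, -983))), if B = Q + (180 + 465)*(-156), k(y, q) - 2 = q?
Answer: -1/9889978 ≈ -1.0111e-7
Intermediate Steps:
k(y, q) = 2 + q
B = -100193 (B = 427 + (180 + 465)*(-156) = 427 + 645*(-156) = 427 - 100620 = -100193)
1/(-9788804 + (B + k(-1694, -983))) = 1/(-9788804 + (-100193 + (2 - 983))) = 1/(-9788804 + (-100193 - 981)) = 1/(-9788804 - 101174) = 1/(-9889978) = -1/9889978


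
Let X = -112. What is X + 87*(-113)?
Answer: -9943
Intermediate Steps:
X + 87*(-113) = -112 + 87*(-113) = -112 - 9831 = -9943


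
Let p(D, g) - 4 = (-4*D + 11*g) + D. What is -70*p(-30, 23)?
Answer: -24290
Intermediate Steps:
p(D, g) = 4 - 3*D + 11*g (p(D, g) = 4 + ((-4*D + 11*g) + D) = 4 + (-3*D + 11*g) = 4 - 3*D + 11*g)
-70*p(-30, 23) = -70*(4 - 3*(-30) + 11*23) = -70*(4 + 90 + 253) = -70*347 = -24290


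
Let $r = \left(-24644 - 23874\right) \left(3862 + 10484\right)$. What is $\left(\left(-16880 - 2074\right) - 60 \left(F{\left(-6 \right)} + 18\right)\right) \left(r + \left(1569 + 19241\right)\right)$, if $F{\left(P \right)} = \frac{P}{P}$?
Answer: $13985794091292$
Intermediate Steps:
$F{\left(P \right)} = 1$
$r = -696039228$ ($r = \left(-48518\right) 14346 = -696039228$)
$\left(\left(-16880 - 2074\right) - 60 \left(F{\left(-6 \right)} + 18\right)\right) \left(r + \left(1569 + 19241\right)\right) = \left(\left(-16880 - 2074\right) - 60 \left(1 + 18\right)\right) \left(-696039228 + \left(1569 + 19241\right)\right) = \left(\left(-16880 - 2074\right) - 1140\right) \left(-696039228 + 20810\right) = \left(-18954 - 1140\right) \left(-696018418\right) = \left(-20094\right) \left(-696018418\right) = 13985794091292$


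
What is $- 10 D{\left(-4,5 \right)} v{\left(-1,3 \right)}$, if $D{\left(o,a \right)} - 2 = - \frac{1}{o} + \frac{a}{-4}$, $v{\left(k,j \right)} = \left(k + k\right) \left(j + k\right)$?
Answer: $40$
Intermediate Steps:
$v{\left(k,j \right)} = 2 k \left(j + k\right)$
$D{\left(o,a \right)} = 2 - \frac{1}{o} - \frac{a}{4}$ ($D{\left(o,a \right)} = 2 + \left(- \frac{1}{o} + \frac{a}{-4}\right) = 2 + \left(- \frac{1}{o} + a \left(- \frac{1}{4}\right)\right) = 2 - \left(\frac{1}{o} + \frac{a}{4}\right) = 2 - \frac{1}{o} - \frac{a}{4}$)
$- 10 D{\left(-4,5 \right)} v{\left(-1,3 \right)} = - 10 \left(2 - \frac{1}{-4} - \frac{5}{4}\right) 2 \left(-1\right) \left(3 - 1\right) = - 10 \left(2 - - \frac{1}{4} - \frac{5}{4}\right) 2 \left(-1\right) 2 = - 10 \left(2 + \frac{1}{4} - \frac{5}{4}\right) \left(-4\right) = \left(-10\right) 1 \left(-4\right) = \left(-10\right) \left(-4\right) = 40$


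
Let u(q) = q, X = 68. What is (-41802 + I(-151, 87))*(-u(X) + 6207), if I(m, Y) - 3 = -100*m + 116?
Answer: -163193037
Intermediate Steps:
I(m, Y) = 119 - 100*m (I(m, Y) = 3 + (-100*m + 116) = 3 + (116 - 100*m) = 119 - 100*m)
(-41802 + I(-151, 87))*(-u(X) + 6207) = (-41802 + (119 - 100*(-151)))*(-1*68 + 6207) = (-41802 + (119 + 15100))*(-68 + 6207) = (-41802 + 15219)*6139 = -26583*6139 = -163193037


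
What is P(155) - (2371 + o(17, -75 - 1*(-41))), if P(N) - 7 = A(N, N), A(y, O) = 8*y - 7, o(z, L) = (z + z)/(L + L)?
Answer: -2261/2 ≈ -1130.5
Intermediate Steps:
o(z, L) = z/L (o(z, L) = (2*z)/((2*L)) = (2*z)*(1/(2*L)) = z/L)
A(y, O) = -7 + 8*y
P(N) = 8*N (P(N) = 7 + (-7 + 8*N) = 8*N)
P(155) - (2371 + o(17, -75 - 1*(-41))) = 8*155 - (2371 + 17/(-75 - 1*(-41))) = 1240 - (2371 + 17/(-75 + 41)) = 1240 - (2371 + 17/(-34)) = 1240 - (2371 + 17*(-1/34)) = 1240 - (2371 - ½) = 1240 - 1*4741/2 = 1240 - 4741/2 = -2261/2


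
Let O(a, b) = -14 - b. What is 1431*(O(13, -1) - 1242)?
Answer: -1795905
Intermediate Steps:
1431*(O(13, -1) - 1242) = 1431*((-14 - 1*(-1)) - 1242) = 1431*((-14 + 1) - 1242) = 1431*(-13 - 1242) = 1431*(-1255) = -1795905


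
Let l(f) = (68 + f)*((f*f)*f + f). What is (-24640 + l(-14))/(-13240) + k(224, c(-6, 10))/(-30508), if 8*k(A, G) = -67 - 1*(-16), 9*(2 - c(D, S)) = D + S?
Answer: 5295418981/403925920 ≈ 13.110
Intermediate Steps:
l(f) = (68 + f)*(f + f³) (l(f) = (68 + f)*(f²*f + f) = (68 + f)*(f³ + f) = (68 + f)*(f + f³))
c(D, S) = 2 - D/9 - S/9 (c(D, S) = 2 - (D + S)/9 = 2 + (-D/9 - S/9) = 2 - D/9 - S/9)
k(A, G) = -51/8 (k(A, G) = (-67 - 1*(-16))/8 = (-67 + 16)/8 = (⅛)*(-51) = -51/8)
(-24640 + l(-14))/(-13240) + k(224, c(-6, 10))/(-30508) = (-24640 - 14*(68 - 14 + (-14)³ + 68*(-14)²))/(-13240) - 51/8/(-30508) = (-24640 - 14*(68 - 14 - 2744 + 68*196))*(-1/13240) - 51/8*(-1/30508) = (-24640 - 14*(68 - 14 - 2744 + 13328))*(-1/13240) + 51/244064 = (-24640 - 14*10638)*(-1/13240) + 51/244064 = (-24640 - 148932)*(-1/13240) + 51/244064 = -173572*(-1/13240) + 51/244064 = 43393/3310 + 51/244064 = 5295418981/403925920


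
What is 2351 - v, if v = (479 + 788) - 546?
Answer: 1630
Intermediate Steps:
v = 721 (v = 1267 - 546 = 721)
2351 - v = 2351 - 1*721 = 2351 - 721 = 1630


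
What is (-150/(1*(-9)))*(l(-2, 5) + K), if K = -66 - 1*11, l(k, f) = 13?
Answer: -3200/3 ≈ -1066.7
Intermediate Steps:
K = -77 (K = -66 - 11 = -77)
(-150/(1*(-9)))*(l(-2, 5) + K) = (-150/(1*(-9)))*(13 - 77) = -150/(-9)*(-64) = -150*(-1/9)*(-64) = (50/3)*(-64) = -3200/3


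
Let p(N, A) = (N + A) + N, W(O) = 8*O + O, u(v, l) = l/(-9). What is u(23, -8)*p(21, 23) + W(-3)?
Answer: 277/9 ≈ 30.778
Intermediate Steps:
u(v, l) = -l/9 (u(v, l) = l*(-⅑) = -l/9)
W(O) = 9*O
p(N, A) = A + 2*N (p(N, A) = (A + N) + N = A + 2*N)
u(23, -8)*p(21, 23) + W(-3) = (-⅑*(-8))*(23 + 2*21) + 9*(-3) = 8*(23 + 42)/9 - 27 = (8/9)*65 - 27 = 520/9 - 27 = 277/9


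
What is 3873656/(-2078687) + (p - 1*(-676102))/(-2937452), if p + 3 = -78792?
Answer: -12620292860421/6106043285524 ≈ -2.0669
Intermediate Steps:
p = -78795 (p = -3 - 78792 = -78795)
3873656/(-2078687) + (p - 1*(-676102))/(-2937452) = 3873656/(-2078687) + (-78795 - 1*(-676102))/(-2937452) = 3873656*(-1/2078687) + (-78795 + 676102)*(-1/2937452) = -3873656/2078687 + 597307*(-1/2937452) = -3873656/2078687 - 597307/2937452 = -12620292860421/6106043285524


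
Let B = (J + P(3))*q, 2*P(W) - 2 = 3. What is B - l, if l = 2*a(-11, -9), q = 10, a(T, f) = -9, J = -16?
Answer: -117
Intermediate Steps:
P(W) = 5/2 (P(W) = 1 + (1/2)*3 = 1 + 3/2 = 5/2)
B = -135 (B = (-16 + 5/2)*10 = -27/2*10 = -135)
l = -18 (l = 2*(-9) = -18)
B - l = -135 - 1*(-18) = -135 + 18 = -117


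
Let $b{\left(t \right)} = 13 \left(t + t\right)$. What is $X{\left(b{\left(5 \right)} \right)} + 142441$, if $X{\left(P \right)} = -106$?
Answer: $142335$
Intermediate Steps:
$b{\left(t \right)} = 26 t$ ($b{\left(t \right)} = 13 \cdot 2 t = 26 t$)
$X{\left(b{\left(5 \right)} \right)} + 142441 = -106 + 142441 = 142335$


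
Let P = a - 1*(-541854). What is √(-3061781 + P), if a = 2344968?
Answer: I*√174959 ≈ 418.28*I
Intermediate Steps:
P = 2886822 (P = 2344968 - 1*(-541854) = 2344968 + 541854 = 2886822)
√(-3061781 + P) = √(-3061781 + 2886822) = √(-174959) = I*√174959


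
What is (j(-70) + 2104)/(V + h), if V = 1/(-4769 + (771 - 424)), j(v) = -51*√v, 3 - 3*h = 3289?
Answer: -9303888/4843565 + 225522*I*√70/4843565 ≈ -1.9209 + 0.38956*I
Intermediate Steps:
h = -3286/3 (h = 1 - ⅓*3289 = 1 - 3289/3 = -3286/3 ≈ -1095.3)
V = -1/4422 (V = 1/(-4769 + 347) = 1/(-4422) = -1/4422 ≈ -0.00022614)
(j(-70) + 2104)/(V + h) = (-51*I*√70 + 2104)/(-1/4422 - 3286/3) = (-51*I*√70 + 2104)/(-4843565/4422) = (-51*I*√70 + 2104)*(-4422/4843565) = (2104 - 51*I*√70)*(-4422/4843565) = -9303888/4843565 + 225522*I*√70/4843565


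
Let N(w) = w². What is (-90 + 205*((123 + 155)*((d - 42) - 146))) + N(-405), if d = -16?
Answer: -11462025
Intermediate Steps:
(-90 + 205*((123 + 155)*((d - 42) - 146))) + N(-405) = (-90 + 205*((123 + 155)*((-16 - 42) - 146))) + (-405)² = (-90 + 205*(278*(-58 - 146))) + 164025 = (-90 + 205*(278*(-204))) + 164025 = (-90 + 205*(-56712)) + 164025 = (-90 - 11625960) + 164025 = -11626050 + 164025 = -11462025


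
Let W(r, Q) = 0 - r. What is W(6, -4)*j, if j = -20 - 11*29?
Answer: 2034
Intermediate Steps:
W(r, Q) = -r
j = -339 (j = -20 - 319 = -339)
W(6, -4)*j = -1*6*(-339) = -6*(-339) = 2034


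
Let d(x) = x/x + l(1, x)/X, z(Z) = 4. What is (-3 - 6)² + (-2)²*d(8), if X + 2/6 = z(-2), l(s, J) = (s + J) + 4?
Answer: 1091/11 ≈ 99.182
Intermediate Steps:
l(s, J) = 4 + J + s (l(s, J) = (J + s) + 4 = 4 + J + s)
X = 11/3 (X = -⅓ + 4 = 11/3 ≈ 3.6667)
d(x) = 26/11 + 3*x/11 (d(x) = x/x + (4 + x + 1)/(11/3) = 1 + (5 + x)*(3/11) = 1 + (15/11 + 3*x/11) = 26/11 + 3*x/11)
(-3 - 6)² + (-2)²*d(8) = (-3 - 6)² + (-2)²*(26/11 + (3/11)*8) = (-9)² + 4*(26/11 + 24/11) = 81 + 4*(50/11) = 81 + 200/11 = 1091/11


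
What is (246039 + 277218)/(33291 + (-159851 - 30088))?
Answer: -174419/52216 ≈ -3.3403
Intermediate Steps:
(246039 + 277218)/(33291 + (-159851 - 30088)) = 523257/(33291 - 189939) = 523257/(-156648) = 523257*(-1/156648) = -174419/52216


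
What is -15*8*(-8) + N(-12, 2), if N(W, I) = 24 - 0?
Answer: 984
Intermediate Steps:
N(W, I) = 24 (N(W, I) = 24 - 1*0 = 24 + 0 = 24)
-15*8*(-8) + N(-12, 2) = -15*8*(-8) + 24 = -120*(-8) + 24 = 960 + 24 = 984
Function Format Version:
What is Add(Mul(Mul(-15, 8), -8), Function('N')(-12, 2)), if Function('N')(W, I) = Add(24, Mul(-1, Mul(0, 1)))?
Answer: 984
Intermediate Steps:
Function('N')(W, I) = 24 (Function('N')(W, I) = Add(24, Mul(-1, 0)) = Add(24, 0) = 24)
Add(Mul(Mul(-15, 8), -8), Function('N')(-12, 2)) = Add(Mul(Mul(-15, 8), -8), 24) = Add(Mul(-120, -8), 24) = Add(960, 24) = 984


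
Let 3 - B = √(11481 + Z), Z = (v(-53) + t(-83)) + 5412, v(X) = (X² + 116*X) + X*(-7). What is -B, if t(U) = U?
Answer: -3 + 3*√1538 ≈ 114.65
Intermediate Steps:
v(X) = X² + 109*X (v(X) = (X² + 116*X) - 7*X = X² + 109*X)
Z = 2361 (Z = (-53*(109 - 53) - 83) + 5412 = (-53*56 - 83) + 5412 = (-2968 - 83) + 5412 = -3051 + 5412 = 2361)
B = 3 - 3*√1538 (B = 3 - √(11481 + 2361) = 3 - √13842 = 3 - 3*√1538 ≈ -114.65)
-B = -(3 - 3*√1538) = -3 + 3*√1538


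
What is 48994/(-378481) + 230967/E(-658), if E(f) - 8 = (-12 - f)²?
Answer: 22323416357/52649734948 ≈ 0.42400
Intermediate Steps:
E(f) = 8 + (-12 - f)²
48994/(-378481) + 230967/E(-658) = 48994/(-378481) + 230967/(8 + (12 - 658)²) = 48994*(-1/378481) + 230967/(8 + (-646)²) = -48994/378481 + 230967/(8 + 417316) = -48994/378481 + 230967/417324 = -48994/378481 + 230967*(1/417324) = -48994/378481 + 76989/139108 = 22323416357/52649734948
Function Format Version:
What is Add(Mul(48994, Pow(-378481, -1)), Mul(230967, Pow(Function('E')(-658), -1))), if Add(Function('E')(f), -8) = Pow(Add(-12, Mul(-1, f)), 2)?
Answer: Rational(22323416357, 52649734948) ≈ 0.42400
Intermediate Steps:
Function('E')(f) = Add(8, Pow(Add(-12, Mul(-1, f)), 2))
Add(Mul(48994, Pow(-378481, -1)), Mul(230967, Pow(Function('E')(-658), -1))) = Add(Mul(48994, Pow(-378481, -1)), Mul(230967, Pow(Add(8, Pow(Add(12, -658), 2)), -1))) = Add(Mul(48994, Rational(-1, 378481)), Mul(230967, Pow(Add(8, Pow(-646, 2)), -1))) = Add(Rational(-48994, 378481), Mul(230967, Pow(Add(8, 417316), -1))) = Add(Rational(-48994, 378481), Mul(230967, Pow(417324, -1))) = Add(Rational(-48994, 378481), Mul(230967, Rational(1, 417324))) = Add(Rational(-48994, 378481), Rational(76989, 139108)) = Rational(22323416357, 52649734948)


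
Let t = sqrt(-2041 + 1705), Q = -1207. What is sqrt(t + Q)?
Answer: sqrt(-1207 + 4*I*sqrt(21)) ≈ 0.2638 + 34.743*I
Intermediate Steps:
t = 4*I*sqrt(21) (t = sqrt(-336) = 4*I*sqrt(21) ≈ 18.33*I)
sqrt(t + Q) = sqrt(4*I*sqrt(21) - 1207) = sqrt(-1207 + 4*I*sqrt(21))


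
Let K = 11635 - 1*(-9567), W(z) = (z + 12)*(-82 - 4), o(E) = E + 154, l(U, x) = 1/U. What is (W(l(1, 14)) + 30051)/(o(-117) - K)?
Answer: -28933/21165 ≈ -1.3670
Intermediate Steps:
o(E) = 154 + E
W(z) = -1032 - 86*z (W(z) = (12 + z)*(-86) = -1032 - 86*z)
K = 21202 (K = 11635 + 9567 = 21202)
(W(l(1, 14)) + 30051)/(o(-117) - K) = ((-1032 - 86/1) + 30051)/((154 - 117) - 1*21202) = ((-1032 - 86*1) + 30051)/(37 - 21202) = ((-1032 - 86) + 30051)/(-21165) = (-1118 + 30051)*(-1/21165) = 28933*(-1/21165) = -28933/21165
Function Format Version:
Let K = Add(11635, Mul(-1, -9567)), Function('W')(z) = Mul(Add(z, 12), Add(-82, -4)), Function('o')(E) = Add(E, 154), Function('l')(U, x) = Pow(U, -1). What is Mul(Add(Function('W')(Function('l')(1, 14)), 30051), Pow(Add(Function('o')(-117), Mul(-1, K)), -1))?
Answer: Rational(-28933, 21165) ≈ -1.3670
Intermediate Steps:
Function('o')(E) = Add(154, E)
Function('W')(z) = Add(-1032, Mul(-86, z)) (Function('W')(z) = Mul(Add(12, z), -86) = Add(-1032, Mul(-86, z)))
K = 21202 (K = Add(11635, 9567) = 21202)
Mul(Add(Function('W')(Function('l')(1, 14)), 30051), Pow(Add(Function('o')(-117), Mul(-1, K)), -1)) = Mul(Add(Add(-1032, Mul(-86, Pow(1, -1))), 30051), Pow(Add(Add(154, -117), Mul(-1, 21202)), -1)) = Mul(Add(Add(-1032, Mul(-86, 1)), 30051), Pow(Add(37, -21202), -1)) = Mul(Add(Add(-1032, -86), 30051), Pow(-21165, -1)) = Mul(Add(-1118, 30051), Rational(-1, 21165)) = Mul(28933, Rational(-1, 21165)) = Rational(-28933, 21165)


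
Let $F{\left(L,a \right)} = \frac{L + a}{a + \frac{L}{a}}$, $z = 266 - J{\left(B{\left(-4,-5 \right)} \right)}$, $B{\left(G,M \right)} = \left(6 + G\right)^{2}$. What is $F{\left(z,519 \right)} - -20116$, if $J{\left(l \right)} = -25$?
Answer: $\frac{904123337}{44942} \approx 20118.0$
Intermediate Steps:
$z = 291$ ($z = 266 - -25 = 266 + 25 = 291$)
$F{\left(L,a \right)} = \frac{L + a}{a + \frac{L}{a}}$
$F{\left(z,519 \right)} - -20116 = \frac{519 \left(291 + 519\right)}{291 + 519^{2}} - -20116 = 519 \frac{1}{291 + 269361} \cdot 810 + 20116 = 519 \cdot \frac{1}{269652} \cdot 810 + 20116 = \frac{70065}{44942} + 20116 = \frac{904123337}{44942}$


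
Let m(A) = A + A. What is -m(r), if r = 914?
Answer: -1828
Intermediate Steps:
m(A) = 2*A
-m(r) = -2*914 = -1*1828 = -1828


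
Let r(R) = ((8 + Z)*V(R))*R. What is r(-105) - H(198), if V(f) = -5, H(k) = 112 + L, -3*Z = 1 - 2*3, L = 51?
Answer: 4912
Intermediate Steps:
Z = 5/3 (Z = -(1 - 2*3)/3 = -(1 - 6)/3 = -⅓*(-5) = 5/3 ≈ 1.6667)
H(k) = 163 (H(k) = 112 + 51 = 163)
r(R) = -145*R/3 (r(R) = ((8 + 5/3)*(-5))*R = ((29/3)*(-5))*R = -145*R/3)
r(-105) - H(198) = -145/3*(-105) - 1*163 = 5075 - 163 = 4912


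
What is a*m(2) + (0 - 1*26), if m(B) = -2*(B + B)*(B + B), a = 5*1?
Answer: -186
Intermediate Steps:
a = 5
m(B) = -8*B² (m(B) = -2*2*B*2*B = -8*B²)
a*m(2) + (0 - 1*26) = 5*(-8*2²) + (0 - 1*26) = 5*(-8*4) + (0 - 26) = 5*(-32) - 26 = -160 - 26 = -186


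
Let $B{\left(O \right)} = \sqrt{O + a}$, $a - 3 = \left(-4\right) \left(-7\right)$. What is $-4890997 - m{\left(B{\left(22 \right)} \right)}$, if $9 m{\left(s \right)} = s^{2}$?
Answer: $- \frac{44019026}{9} \approx -4.891 \cdot 10^{6}$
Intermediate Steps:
$a = 31$ ($a = 3 - -28 = 3 + 28 = 31$)
$B{\left(O \right)} = \sqrt{31 + O}$ ($B{\left(O \right)} = \sqrt{O + 31} = \sqrt{31 + O}$)
$m{\left(s \right)} = \frac{s^{2}}{9}$
$-4890997 - m{\left(B{\left(22 \right)} \right)} = -4890997 - \frac{\left(\sqrt{31 + 22}\right)^{2}}{9} = -4890997 - \frac{\left(\sqrt{53}\right)^{2}}{9} = -4890997 - \frac{1}{9} \cdot 53 = -4890997 - \frac{53}{9} = - \frac{44019026}{9}$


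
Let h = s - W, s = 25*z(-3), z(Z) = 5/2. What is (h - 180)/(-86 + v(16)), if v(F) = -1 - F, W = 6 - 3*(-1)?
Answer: 253/206 ≈ 1.2282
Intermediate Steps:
z(Z) = 5/2 (z(Z) = 5*(½) = 5/2)
W = 9 (W = 6 + 3 = 9)
s = 125/2 (s = 25*(5/2) = 125/2 ≈ 62.500)
h = 107/2 (h = 125/2 - 1*9 = 125/2 - 9 = 107/2 ≈ 53.500)
(h - 180)/(-86 + v(16)) = (107/2 - 180)/(-86 + (-1 - 1*16)) = -253/(2*(-86 + (-1 - 16))) = -253/(2*(-86 - 17)) = -253/2/(-103) = -253/2*(-1/103) = 253/206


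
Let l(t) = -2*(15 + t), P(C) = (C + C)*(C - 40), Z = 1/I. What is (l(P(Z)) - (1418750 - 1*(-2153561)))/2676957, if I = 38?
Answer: -429871194/322127159 ≈ -1.3345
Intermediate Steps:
Z = 1/38 ≈ 0.026316
P(C) = 2*C*(-40 + C) (P(C) = (2*C)*(-40 + C) = 2*C*(-40 + C))
l(t) = -30 - 2*t
(l(P(Z)) - (1418750 - 1*(-2153561)))/2676957 = ((-30 - 4*(-40 + 1/38)/38) - (1418750 - 1*(-2153561)))/2676957 = ((-30 - 4*(-1519)/(38*38)) - (1418750 + 2153561))*(1/2676957) = ((-30 - 2*(-1519/722)) - 1*3572311)*(1/2676957) = ((-30 + 1519/361) - 3572311)*(1/2676957) = (-9311/361 - 3572311)*(1/2676957) = -1289613582/361*1/2676957 = -429871194/322127159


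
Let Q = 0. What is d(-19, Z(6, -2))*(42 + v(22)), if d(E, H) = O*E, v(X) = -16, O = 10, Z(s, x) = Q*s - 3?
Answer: -4940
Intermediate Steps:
Z(s, x) = -3 (Z(s, x) = 0*s - 3 = 0 - 3 = -3)
d(E, H) = 10*E
d(-19, Z(6, -2))*(42 + v(22)) = (10*(-19))*(42 - 16) = -190*26 = -4940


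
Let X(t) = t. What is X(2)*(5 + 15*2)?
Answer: 70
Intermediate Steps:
X(2)*(5 + 15*2) = 2*(5 + 15*2) = 2*(5 + 30) = 2*35 = 70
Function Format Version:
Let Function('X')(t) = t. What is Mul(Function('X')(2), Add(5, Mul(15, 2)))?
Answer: 70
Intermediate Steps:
Mul(Function('X')(2), Add(5, Mul(15, 2))) = Mul(2, Add(5, Mul(15, 2))) = Mul(2, Add(5, 30)) = Mul(2, 35) = 70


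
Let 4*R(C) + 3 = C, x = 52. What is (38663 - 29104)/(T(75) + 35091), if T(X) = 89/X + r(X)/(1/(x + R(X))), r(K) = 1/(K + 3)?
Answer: 9320025/34215757 ≈ 0.27239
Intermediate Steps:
R(C) = -¾ + C/4
r(K) = 1/(3 + K)
T(X) = 89/X + (205/4 + X/4)/(3 + X) (T(X) = 89/X + 1/((3 + X)*(1/(52 + (-¾ + X/4)))) = 89/X + 1/((3 + X)*(1/(205/4 + X/4))) = 89/X + (205/4 + X/4)/(3 + X))
(38663 - 29104)/(T(75) + 35091) = (38663 - 29104)/((¼)*(1068 + 75² + 561*75)/(75*(3 + 75)) + 35091) = 9559/((¼)*(1/75)*(1068 + 5625 + 42075)/78 + 35091) = 9559/((¼)*(1/75)*(1/78)*48768 + 35091) = 9559/(2032/975 + 35091) = 9559/(34215757/975) = 9559*(975/34215757) = 9320025/34215757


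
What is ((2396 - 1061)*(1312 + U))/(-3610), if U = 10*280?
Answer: -548952/361 ≈ -1520.6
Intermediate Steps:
U = 2800
((2396 - 1061)*(1312 + U))/(-3610) = ((2396 - 1061)*(1312 + 2800))/(-3610) = (1335*4112)*(-1/3610) = 5489520*(-1/3610) = -548952/361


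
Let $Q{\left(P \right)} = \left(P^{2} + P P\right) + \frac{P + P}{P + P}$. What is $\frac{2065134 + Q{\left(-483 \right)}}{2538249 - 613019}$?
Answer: $\frac{32047}{24370} \approx 1.315$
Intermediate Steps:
$Q{\left(P \right)} = 1 + 2 P^{2}$ ($Q{\left(P \right)} = \left(P^{2} + P^{2}\right) + \frac{2 P}{2 P} = 2 P^{2} + 2 P \frac{1}{2 P} = 2 P^{2} + 1 = 1 + 2 P^{2}$)
$\frac{2065134 + Q{\left(-483 \right)}}{2538249 - 613019} = \frac{2065134 + \left(1 + 2 \left(-483\right)^{2}\right)}{2538249 - 613019} = \frac{2065134 + \left(1 + 2 \cdot 233289\right)}{1925230} = \left(2065134 + \left(1 + 466578\right)\right) \frac{1}{1925230} = \left(2065134 + 466579\right) \frac{1}{1925230} = 2531713 \cdot \frac{1}{1925230} = \frac{32047}{24370}$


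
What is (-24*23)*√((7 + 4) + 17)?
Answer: -1104*√7 ≈ -2920.9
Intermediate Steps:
(-24*23)*√((7 + 4) + 17) = -552*√(11 + 17) = -1104*√7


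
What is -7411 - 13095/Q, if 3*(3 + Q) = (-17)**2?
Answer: -422873/56 ≈ -7551.3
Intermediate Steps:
Q = 280/3 (Q = -3 + (1/3)*(-17)**2 = -3 + (1/3)*289 = -3 + 289/3 = 280/3 ≈ 93.333)
-7411 - 13095/Q = -7411 - 13095/280/3 = -7411 - 13095*3/280 = -7411 - 7857/56 = -422873/56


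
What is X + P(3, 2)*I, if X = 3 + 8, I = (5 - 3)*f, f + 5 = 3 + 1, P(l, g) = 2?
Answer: 7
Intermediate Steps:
f = -1 (f = -5 + (3 + 1) = -5 + 4 = -1)
I = -2 (I = (5 - 3)*(-1) = 2*(-1) = -2)
X = 11
X + P(3, 2)*I = 11 + 2*(-2) = 11 - 4 = 7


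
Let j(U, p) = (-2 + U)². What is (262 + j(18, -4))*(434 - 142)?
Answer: 151256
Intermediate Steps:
(262 + j(18, -4))*(434 - 142) = (262 + (-2 + 18)²)*(434 - 142) = (262 + 16²)*292 = (262 + 256)*292 = 518*292 = 151256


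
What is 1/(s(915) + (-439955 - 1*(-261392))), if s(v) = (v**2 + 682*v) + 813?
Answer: 1/1283505 ≈ 7.7912e-7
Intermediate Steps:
s(v) = 813 + v**2 + 682*v
1/(s(915) + (-439955 - 1*(-261392))) = 1/((813 + 915**2 + 682*915) + (-439955 - 1*(-261392))) = 1/((813 + 837225 + 624030) + (-439955 + 261392)) = 1/(1462068 - 178563) = 1/1283505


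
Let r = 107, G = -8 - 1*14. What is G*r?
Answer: -2354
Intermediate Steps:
G = -22 (G = -8 - 14 = -22)
G*r = -22*107 = -2354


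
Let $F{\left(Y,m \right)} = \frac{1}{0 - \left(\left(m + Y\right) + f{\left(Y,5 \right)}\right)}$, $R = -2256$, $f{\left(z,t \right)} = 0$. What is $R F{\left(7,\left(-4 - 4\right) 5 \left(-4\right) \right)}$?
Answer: $\frac{2256}{167} \approx 13.509$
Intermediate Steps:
$F{\left(Y,m \right)} = \frac{1}{- Y - m}$ ($F{\left(Y,m \right)} = \frac{1}{0 - \left(\left(m + Y\right) + 0\right)} = \frac{1}{0 - \left(\left(Y + m\right) + 0\right)} = \frac{1}{0 - \left(Y + m\right)} = \frac{1}{- Y - m}$)
$R F{\left(7,\left(-4 - 4\right) 5 \left(-4\right) \right)} = - 2256 \left(- \frac{1}{7 + \left(-4 - 4\right) 5 \left(-4\right)}\right) = - 2256 \left(- \frac{1}{7 + \left(-8\right) 5 \left(-4\right)}\right) = - 2256 \left(- \frac{1}{7 - -160}\right) = - 2256 \left(- \frac{1}{7 + 160}\right) = - 2256 \left(- \frac{1}{167}\right) = - 2256 \left(\left(-1\right) \frac{1}{167}\right) = \left(-2256\right) \left(- \frac{1}{167}\right) = \frac{2256}{167}$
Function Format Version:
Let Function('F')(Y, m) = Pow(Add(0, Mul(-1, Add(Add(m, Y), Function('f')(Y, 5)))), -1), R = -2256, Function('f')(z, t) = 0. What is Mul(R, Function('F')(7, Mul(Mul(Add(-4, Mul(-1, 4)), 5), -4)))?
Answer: Rational(2256, 167) ≈ 13.509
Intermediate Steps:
Function('F')(Y, m) = Pow(Add(Mul(-1, Y), Mul(-1, m)), -1) (Function('F')(Y, m) = Pow(Add(0, Mul(-1, Add(Add(m, Y), 0))), -1) = Pow(Add(0, Mul(-1, Add(Add(Y, m), 0))), -1) = Pow(Add(0, Mul(-1, Add(Y, m))), -1) = Pow(Add(0, Add(Mul(-1, Y), Mul(-1, m))), -1) = Pow(Add(Mul(-1, Y), Mul(-1, m)), -1))
Mul(R, Function('F')(7, Mul(Mul(Add(-4, Mul(-1, 4)), 5), -4))) = Mul(-2256, Mul(-1, Pow(Add(7, Mul(Mul(Add(-4, Mul(-1, 4)), 5), -4)), -1))) = Mul(-2256, Mul(-1, Pow(Add(7, Mul(Mul(Add(-4, -4), 5), -4)), -1))) = Mul(-2256, Mul(-1, Pow(Add(7, Mul(Mul(-8, 5), -4)), -1))) = Mul(-2256, Mul(-1, Pow(Add(7, Mul(-40, -4)), -1))) = Mul(-2256, Mul(-1, Pow(Add(7, 160), -1))) = Mul(-2256, Mul(-1, Pow(167, -1))) = Mul(-2256, Mul(-1, Rational(1, 167))) = Mul(-2256, Rational(-1, 167)) = Rational(2256, 167)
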